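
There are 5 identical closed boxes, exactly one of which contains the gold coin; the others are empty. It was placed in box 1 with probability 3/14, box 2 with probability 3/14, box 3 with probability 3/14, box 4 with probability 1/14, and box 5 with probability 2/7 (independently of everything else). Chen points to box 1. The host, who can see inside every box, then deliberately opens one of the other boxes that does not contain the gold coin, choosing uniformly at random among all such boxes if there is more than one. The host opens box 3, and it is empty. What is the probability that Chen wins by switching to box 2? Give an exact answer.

Apply Bayes' rule, conditioning on where the gold coin actually is.
If it is in box 1 (prior 3/14): the host has 4 equally likely choices, so probability 1/4; weight (3/14)·(1/4) = 3/56.
If it is in box 2 (prior 3/14): the host has 3 equally likely choices, so probability 1/3; weight (3/14)·(1/3) = 1/14.
If it is in box 3 (prior 3/14): the host opened box 3, so this case is ruled out; weight (3/14)·0 = 0.
If it is in box 4 (prior 1/14): the host has 3 equally likely choices, so probability 1/3; weight (1/14)·(1/3) = 1/42.
If it is in box 5 (prior 2/7): the host has 3 equally likely choices, so probability 1/3; weight (2/7)·(1/3) = 2/21.
The weights sum to 41/168.
So P(the gold coin in box 2 | the host opened box 3) = (1/14) / (41/168) = 12/41.

12/41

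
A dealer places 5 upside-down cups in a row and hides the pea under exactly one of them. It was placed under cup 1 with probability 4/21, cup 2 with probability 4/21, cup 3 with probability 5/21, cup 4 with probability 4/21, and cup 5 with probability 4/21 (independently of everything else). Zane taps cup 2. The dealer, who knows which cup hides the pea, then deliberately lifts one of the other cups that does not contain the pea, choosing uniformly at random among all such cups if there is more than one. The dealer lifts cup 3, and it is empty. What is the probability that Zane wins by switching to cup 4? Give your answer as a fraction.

Consider each possible location of the pea in turn.
If it is under any of cups 1, 4, and 5 (prior 4/21 each): the dealer has 3 equally likely choices, so probability 1/3; weight (4/21)·(1/3) = 4/63 each.
If it is under cup 2 (prior 4/21): the dealer has 4 equally likely choices, so probability 1/4; weight (4/21)·(1/4) = 1/21.
If it is under cup 3 (prior 5/21): the dealer opened cup 3, so this case is ruled out; weight (5/21)·0 = 0.
The weights sum to 5/21.
So P(the pea under cup 4 | the dealer opened cup 3) = (4/63) / (5/21) = 4/15.

4/15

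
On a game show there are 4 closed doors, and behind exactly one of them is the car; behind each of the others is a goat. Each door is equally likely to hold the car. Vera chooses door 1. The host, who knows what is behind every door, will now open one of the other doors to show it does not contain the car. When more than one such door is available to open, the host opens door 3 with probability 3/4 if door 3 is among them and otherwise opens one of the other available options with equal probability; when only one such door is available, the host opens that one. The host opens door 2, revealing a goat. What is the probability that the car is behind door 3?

Apply Bayes' rule, conditioning on where the car actually is.
If it is behind door 1 (prior 1/4): door 3 is available but not opened; door 2 gets probability (1 − 3/4)/2 = 1/8; weight (1/4)·(1/8) = 1/32.
If it is behind door 2 (prior 1/4): the host opened door 2, so this case is ruled out; weight (1/4)·0 = 0.
If it is behind door 3 (prior 1/4): door 3 holds the prize so is unavailable; the host chooses uniformly among the 2 others, probability 1/2; weight (1/4)·(1/2) = 1/8.
If it is behind door 4 (prior 1/4): door 3 is available but not opened, probability 1/4; weight (1/4)·(1/4) = 1/16.
The weights sum to 7/32.
So P(the car behind door 3 | the host opened door 2) = (1/8) / (7/32) = 4/7.

4/7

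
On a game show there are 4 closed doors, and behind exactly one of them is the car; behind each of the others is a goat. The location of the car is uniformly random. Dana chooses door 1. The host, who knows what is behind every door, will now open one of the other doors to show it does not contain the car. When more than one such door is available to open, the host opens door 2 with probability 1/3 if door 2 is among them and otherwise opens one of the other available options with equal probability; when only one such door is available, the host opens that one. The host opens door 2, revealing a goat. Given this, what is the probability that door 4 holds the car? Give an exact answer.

Consider each possible location of the car in turn.
If it is behind any of doors 1, 3, and 4 (prior 1/4 each): door 2 is available, opened with probability 1/3; weight (1/4)·(1/3) = 1/12 each.
If it is behind door 2 (prior 1/4): the host opened door 2, so this case is ruled out; weight (1/4)·0 = 0.
The weights sum to 1/4.
So P(the car behind door 4 | the host opened door 2) = (1/12) / (1/4) = 1/3.

1/3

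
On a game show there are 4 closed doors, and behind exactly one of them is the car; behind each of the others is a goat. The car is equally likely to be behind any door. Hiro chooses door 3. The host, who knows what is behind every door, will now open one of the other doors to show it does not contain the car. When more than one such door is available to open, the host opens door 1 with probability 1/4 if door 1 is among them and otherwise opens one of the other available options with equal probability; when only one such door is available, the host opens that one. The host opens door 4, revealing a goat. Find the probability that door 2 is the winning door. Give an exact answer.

6/13

Consider each possible location of the car in turn.
If it is behind door 1 (prior 1/4): door 1 holds the prize so is unavailable; the host chooses uniformly among the 2 others, probability 1/2; weight (1/4)·(1/2) = 1/8.
If it is behind door 2 (prior 1/4): door 1 is available but not opened, probability 3/4; weight (1/4)·(3/4) = 3/16.
If it is behind door 3 (prior 1/4): door 1 is available but not opened; door 4 gets probability (1 − 1/4)/2 = 3/8; weight (1/4)·(3/8) = 3/32.
If it is behind door 4 (prior 1/4): the host opened door 4, so this case is ruled out; weight (1/4)·0 = 0.
The weights sum to 13/32.
So P(the car behind door 2 | the host opened door 4) = (3/16) / (13/32) = 6/13.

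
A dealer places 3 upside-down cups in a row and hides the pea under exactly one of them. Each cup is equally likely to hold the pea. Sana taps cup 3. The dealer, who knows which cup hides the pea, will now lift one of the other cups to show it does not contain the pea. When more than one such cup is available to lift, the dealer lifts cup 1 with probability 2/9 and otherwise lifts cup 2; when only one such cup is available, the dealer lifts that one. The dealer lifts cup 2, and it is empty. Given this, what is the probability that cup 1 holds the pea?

9/16

Condition on the true location of the pea.
If it is under cup 1 (prior 1/3): only cup 2 is available, probability 1; weight (1/3)·1 = 1/3.
If it is under cup 2 (prior 1/3): the dealer opened cup 2, so this case is ruled out; weight (1/3)·0 = 0.
If it is under cup 3 (prior 1/3): cup 1 is available but not opened, probability 7/9; weight (1/3)·(7/9) = 7/27.
The weights sum to 16/27.
So P(the pea under cup 1 | the dealer opened cup 2) = (1/3) / (16/27) = 9/16.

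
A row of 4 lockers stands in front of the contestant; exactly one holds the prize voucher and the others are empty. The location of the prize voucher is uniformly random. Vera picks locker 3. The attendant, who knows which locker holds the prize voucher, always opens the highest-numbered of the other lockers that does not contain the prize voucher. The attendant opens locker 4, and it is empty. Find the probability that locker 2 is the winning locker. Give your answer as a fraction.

Apply Bayes' rule, conditioning on where the prize voucher actually is.
If it is in any of lockers 1, 2, and 3 (prior 1/4 each): locker 4 is the highest-numbered option available, probability 1; weight (1/4)·1 = 1/4 each.
If it is in locker 4 (prior 1/4): the attendant opened locker 4, so this case is ruled out; weight (1/4)·0 = 0.
The weights sum to 3/4.
So P(the prize voucher in locker 2 | the attendant opened locker 4) = (1/4) / (3/4) = 1/3.

1/3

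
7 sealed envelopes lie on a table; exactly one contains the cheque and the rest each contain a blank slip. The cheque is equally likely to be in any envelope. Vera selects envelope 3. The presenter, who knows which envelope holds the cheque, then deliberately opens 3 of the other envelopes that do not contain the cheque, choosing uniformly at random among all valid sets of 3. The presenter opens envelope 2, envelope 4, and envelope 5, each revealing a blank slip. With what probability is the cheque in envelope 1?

2/7

Consider each possible location of the cheque in turn.
If it is in any of envelopes 1, 6, and 7 (prior 1/7 each): the presenter has 10 equally likely choices, so probability 1/10; weight (1/7)·(1/10) = 1/70 each.
If it is in any of envelopes 2, 4, and 5 (prior 1/7 each): that envelope was opened and seen not to hold the prize — ruled out; weight (1/7)·0 = 0 each.
If it is in envelope 3 (prior 1/7): the presenter has 20 equally likely choices, so probability 1/20; weight (1/7)·(1/20) = 1/140.
The weights sum to 1/20.
So P(the cheque in envelope 1 | the presenter opened envelope 2, envelope 4, and envelope 5) = (1/70) / (1/20) = 2/7.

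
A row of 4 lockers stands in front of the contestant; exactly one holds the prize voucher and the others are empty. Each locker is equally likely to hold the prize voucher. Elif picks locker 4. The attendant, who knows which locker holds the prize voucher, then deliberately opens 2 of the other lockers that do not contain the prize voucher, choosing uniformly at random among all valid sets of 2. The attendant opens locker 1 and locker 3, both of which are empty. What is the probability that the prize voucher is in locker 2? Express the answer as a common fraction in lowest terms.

Consider each possible location of the prize voucher in turn.
If it is in either of lockers 1 and 3 (prior 1/4 each): that locker was opened and seen not to hold the prize — ruled out; weight (1/4)·0 = 0 each.
If it is in locker 2 (prior 1/4): the attendant has no choice, probability 1; weight (1/4)·1 = 1/4.
If it is in locker 4 (prior 1/4): the attendant has 3 equally likely choices, so probability 1/3; weight (1/4)·(1/3) = 1/12.
The weights sum to 1/3.
So P(the prize voucher in locker 2 | the attendant opened locker 1 and locker 3) = (1/4) / (1/3) = 3/4.

3/4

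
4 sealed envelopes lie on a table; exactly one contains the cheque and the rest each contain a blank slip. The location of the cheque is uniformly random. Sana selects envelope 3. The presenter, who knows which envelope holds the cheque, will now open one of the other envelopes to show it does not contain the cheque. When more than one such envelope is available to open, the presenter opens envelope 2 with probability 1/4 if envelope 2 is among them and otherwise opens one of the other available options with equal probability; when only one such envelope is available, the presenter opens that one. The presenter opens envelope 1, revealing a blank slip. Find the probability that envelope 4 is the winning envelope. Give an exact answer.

6/13

Apply Bayes' rule, conditioning on where the cheque actually is.
If it is in envelope 1 (prior 1/4): the presenter opened envelope 1, so this case is ruled out; weight (1/4)·0 = 0.
If it is in envelope 2 (prior 1/4): envelope 2 holds the prize so is unavailable; the presenter chooses uniformly among the 2 others, probability 1/2; weight (1/4)·(1/2) = 1/8.
If it is in envelope 3 (prior 1/4): envelope 2 is available but not opened; envelope 1 gets probability (1 − 1/4)/2 = 3/8; weight (1/4)·(3/8) = 3/32.
If it is in envelope 4 (prior 1/4): envelope 2 is available but not opened, probability 3/4; weight (1/4)·(3/4) = 3/16.
The weights sum to 13/32.
So P(the cheque in envelope 4 | the presenter opened envelope 1) = (3/16) / (13/32) = 6/13.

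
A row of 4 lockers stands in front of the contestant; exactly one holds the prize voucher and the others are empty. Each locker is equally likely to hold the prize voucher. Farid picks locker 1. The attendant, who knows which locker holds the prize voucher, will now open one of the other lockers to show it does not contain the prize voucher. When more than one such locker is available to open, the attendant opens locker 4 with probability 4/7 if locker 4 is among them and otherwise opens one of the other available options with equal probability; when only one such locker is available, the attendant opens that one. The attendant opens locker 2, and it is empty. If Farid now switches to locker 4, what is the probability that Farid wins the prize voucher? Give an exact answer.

Condition on the true location of the prize voucher.
If it is in locker 1 (prior 1/4): locker 4 is available but not opened; locker 2 gets probability (1 − 4/7)/2 = 3/14; weight (1/4)·(3/14) = 3/56.
If it is in locker 2 (prior 1/4): the attendant opened locker 2, so this case is ruled out; weight (1/4)·0 = 0.
If it is in locker 3 (prior 1/4): locker 4 is available but not opened, probability 3/7; weight (1/4)·(3/7) = 3/28.
If it is in locker 4 (prior 1/4): locker 4 holds the prize so is unavailable; the attendant chooses uniformly among the 2 others, probability 1/2; weight (1/4)·(1/2) = 1/8.
The weights sum to 2/7.
So P(the prize voucher in locker 4 | the attendant opened locker 2) = (1/8) / (2/7) = 7/16.

7/16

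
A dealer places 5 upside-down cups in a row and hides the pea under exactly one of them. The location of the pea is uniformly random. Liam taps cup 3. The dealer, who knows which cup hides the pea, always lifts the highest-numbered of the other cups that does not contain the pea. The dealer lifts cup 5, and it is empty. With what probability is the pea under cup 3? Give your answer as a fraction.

Consider each possible location of the pea in turn.
If it is under any of cups 1, 2, 3, and 4 (prior 1/5 each): cup 5 is the highest-numbered option available, probability 1; weight (1/5)·1 = 1/5 each.
If it is under cup 5 (prior 1/5): the dealer opened cup 5, so this case is ruled out; weight (1/5)·0 = 0.
The weights sum to 4/5.
So P(the pea under cup 3 | the dealer opened cup 5) = (1/5) / (4/5) = 1/4.

1/4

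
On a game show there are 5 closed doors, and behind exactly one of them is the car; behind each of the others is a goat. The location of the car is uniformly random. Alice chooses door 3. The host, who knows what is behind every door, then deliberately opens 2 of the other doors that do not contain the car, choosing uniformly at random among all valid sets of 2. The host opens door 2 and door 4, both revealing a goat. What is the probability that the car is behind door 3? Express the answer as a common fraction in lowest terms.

1/5

Consider each possible location of the car in turn.
If it is behind either of doors 1 and 5 (prior 1/5 each): the host has 3 equally likely choices, so probability 1/3; weight (1/5)·(1/3) = 1/15 each.
If it is behind either of doors 2 and 4 (prior 1/5 each): that door was opened and seen not to hold the prize — ruled out; weight (1/5)·0 = 0 each.
If it is behind door 3 (prior 1/5): the host has 6 equally likely choices, so probability 1/6; weight (1/5)·(1/6) = 1/30.
The weights sum to 1/6.
So P(the car behind door 3 | the host opened door 2 and door 4) = (1/30) / (1/6) = 1/5.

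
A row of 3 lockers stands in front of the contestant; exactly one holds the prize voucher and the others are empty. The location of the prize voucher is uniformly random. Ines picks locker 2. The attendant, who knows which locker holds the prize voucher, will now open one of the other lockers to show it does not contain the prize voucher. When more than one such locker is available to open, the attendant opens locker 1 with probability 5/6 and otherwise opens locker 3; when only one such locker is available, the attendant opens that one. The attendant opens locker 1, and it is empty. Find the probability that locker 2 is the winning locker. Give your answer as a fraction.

5/11

Condition on the true location of the prize voucher.
If it is in locker 1 (prior 1/3): the attendant opened locker 1, so this case is ruled out; weight (1/3)·0 = 0.
If it is in locker 2 (prior 1/3): locker 1 is available, opened with probability 5/6; weight (1/3)·(5/6) = 5/18.
If it is in locker 3 (prior 1/3): only locker 1 is available, probability 1; weight (1/3)·1 = 1/3.
The weights sum to 11/18.
So P(the prize voucher in locker 2 | the attendant opened locker 1) = (5/18) / (11/18) = 5/11.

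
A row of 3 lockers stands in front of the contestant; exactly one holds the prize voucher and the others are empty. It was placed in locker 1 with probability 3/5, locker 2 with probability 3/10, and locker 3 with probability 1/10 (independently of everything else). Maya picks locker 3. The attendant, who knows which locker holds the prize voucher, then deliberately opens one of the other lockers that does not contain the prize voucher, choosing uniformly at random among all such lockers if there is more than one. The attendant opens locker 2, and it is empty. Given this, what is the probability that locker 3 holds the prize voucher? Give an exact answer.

1/13

Consider each possible location of the prize voucher in turn.
If it is in locker 1 (prior 3/5): the attendant has no choice, probability 1; weight (3/5)·1 = 3/5.
If it is in locker 2 (prior 3/10): the attendant opened locker 2, so this case is ruled out; weight (3/10)·0 = 0.
If it is in locker 3 (prior 1/10): the attendant has 2 equally likely choices, so probability 1/2; weight (1/10)·(1/2) = 1/20.
The weights sum to 13/20.
So P(the prize voucher in locker 3 | the attendant opened locker 2) = (1/20) / (13/20) = 1/13.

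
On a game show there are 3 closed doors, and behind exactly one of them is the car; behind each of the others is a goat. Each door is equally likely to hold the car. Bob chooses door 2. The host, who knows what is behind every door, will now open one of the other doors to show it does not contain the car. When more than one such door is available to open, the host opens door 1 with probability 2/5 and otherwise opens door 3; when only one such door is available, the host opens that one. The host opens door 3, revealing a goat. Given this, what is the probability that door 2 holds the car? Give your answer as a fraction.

Apply Bayes' rule, conditioning on where the car actually is.
If it is behind door 1 (prior 1/3): only door 3 is available, probability 1; weight (1/3)·1 = 1/3.
If it is behind door 2 (prior 1/3): door 1 is available but not opened, probability 3/5; weight (1/3)·(3/5) = 1/5.
If it is behind door 3 (prior 1/3): the host opened door 3, so this case is ruled out; weight (1/3)·0 = 0.
The weights sum to 8/15.
So P(the car behind door 2 | the host opened door 3) = (1/5) / (8/15) = 3/8.

3/8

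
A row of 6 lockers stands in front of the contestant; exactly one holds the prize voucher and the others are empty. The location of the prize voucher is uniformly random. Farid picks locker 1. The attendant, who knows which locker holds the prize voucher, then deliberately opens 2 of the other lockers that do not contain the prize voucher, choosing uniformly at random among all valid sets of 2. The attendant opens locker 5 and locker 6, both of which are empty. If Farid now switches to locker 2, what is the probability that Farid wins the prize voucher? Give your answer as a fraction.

Consider each possible location of the prize voucher in turn.
If it is in locker 1 (prior 1/6): the attendant has 10 equally likely choices, so probability 1/10; weight (1/6)·(1/10) = 1/60.
If it is in any of lockers 2, 3, and 4 (prior 1/6 each): the attendant has 6 equally likely choices, so probability 1/6; weight (1/6)·(1/6) = 1/36 each.
If it is in either of lockers 5 and 6 (prior 1/6 each): that locker was opened and seen not to hold the prize — ruled out; weight (1/6)·0 = 0 each.
The weights sum to 1/10.
So P(the prize voucher in locker 2 | the attendant opened locker 5 and locker 6) = (1/36) / (1/10) = 5/18.

5/18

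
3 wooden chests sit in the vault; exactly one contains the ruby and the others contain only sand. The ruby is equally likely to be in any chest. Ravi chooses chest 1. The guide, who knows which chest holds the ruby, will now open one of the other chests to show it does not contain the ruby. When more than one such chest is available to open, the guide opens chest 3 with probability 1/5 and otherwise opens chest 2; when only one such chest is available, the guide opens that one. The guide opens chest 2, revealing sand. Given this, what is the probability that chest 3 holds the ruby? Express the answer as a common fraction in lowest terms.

5/9

Apply Bayes' rule, conditioning on where the ruby actually is.
If it is in chest 1 (prior 1/3): chest 3 is available but not opened, probability 4/5; weight (1/3)·(4/5) = 4/15.
If it is in chest 2 (prior 1/3): the guide opened chest 2, so this case is ruled out; weight (1/3)·0 = 0.
If it is in chest 3 (prior 1/3): only chest 2 is available, probability 1; weight (1/3)·1 = 1/3.
The weights sum to 3/5.
So P(the ruby in chest 3 | the guide opened chest 2) = (1/3) / (3/5) = 5/9.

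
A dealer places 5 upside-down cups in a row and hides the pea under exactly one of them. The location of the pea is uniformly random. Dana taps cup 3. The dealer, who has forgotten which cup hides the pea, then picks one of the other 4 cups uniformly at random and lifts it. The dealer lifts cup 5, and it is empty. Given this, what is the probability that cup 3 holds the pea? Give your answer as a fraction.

Because the dealer chose which cup to lift without knowing where the pea is, the choice is independent of the prize location. Learning that cup 5 does not hold the pea simply rules out that one location and leaves the remaining 4 cups still equally likely by symmetry.
So P(the pea under cup 3) = 1/4.

1/4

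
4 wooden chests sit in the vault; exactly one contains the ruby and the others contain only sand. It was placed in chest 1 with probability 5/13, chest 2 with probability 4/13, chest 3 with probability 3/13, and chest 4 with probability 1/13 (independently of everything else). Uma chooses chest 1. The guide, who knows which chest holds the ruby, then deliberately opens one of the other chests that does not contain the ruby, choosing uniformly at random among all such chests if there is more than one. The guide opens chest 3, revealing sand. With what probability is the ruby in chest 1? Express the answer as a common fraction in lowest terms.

2/5

Apply Bayes' rule, conditioning on where the ruby actually is.
If it is in chest 1 (prior 5/13): the guide has 3 equally likely choices, so probability 1/3; weight (5/13)·(1/3) = 5/39.
If it is in chest 2 (prior 4/13): the guide has 2 equally likely choices, so probability 1/2; weight (4/13)·(1/2) = 2/13.
If it is in chest 3 (prior 3/13): the guide opened chest 3, so this case is ruled out; weight (3/13)·0 = 0.
If it is in chest 4 (prior 1/13): the guide has 2 equally likely choices, so probability 1/2; weight (1/13)·(1/2) = 1/26.
The weights sum to 25/78.
So P(the ruby in chest 1 | the guide opened chest 3) = (5/39) / (25/78) = 2/5.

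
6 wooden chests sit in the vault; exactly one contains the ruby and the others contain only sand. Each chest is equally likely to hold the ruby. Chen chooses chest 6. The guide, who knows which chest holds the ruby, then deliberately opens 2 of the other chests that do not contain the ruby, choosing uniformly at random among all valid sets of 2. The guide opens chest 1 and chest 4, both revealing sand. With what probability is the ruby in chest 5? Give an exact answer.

Apply Bayes' rule, conditioning on where the ruby actually is.
If it is in either of chests 1 and 4 (prior 1/6 each): that chest was opened and seen not to hold the prize — ruled out; weight (1/6)·0 = 0 each.
If it is in any of chests 2, 3, and 5 (prior 1/6 each): the guide has 6 equally likely choices, so probability 1/6; weight (1/6)·(1/6) = 1/36 each.
If it is in chest 6 (prior 1/6): the guide has 10 equally likely choices, so probability 1/10; weight (1/6)·(1/10) = 1/60.
The weights sum to 1/10.
So P(the ruby in chest 5 | the guide opened chest 1 and chest 4) = (1/36) / (1/10) = 5/18.

5/18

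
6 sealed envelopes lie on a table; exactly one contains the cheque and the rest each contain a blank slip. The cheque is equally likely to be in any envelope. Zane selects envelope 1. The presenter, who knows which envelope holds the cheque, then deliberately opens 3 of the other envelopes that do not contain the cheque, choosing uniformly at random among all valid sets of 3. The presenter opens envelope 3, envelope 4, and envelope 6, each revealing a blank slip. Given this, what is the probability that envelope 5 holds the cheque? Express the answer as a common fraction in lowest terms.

5/12

Condition on the true location of the cheque.
If it is in envelope 1 (prior 1/6): the presenter has 10 equally likely choices, so probability 1/10; weight (1/6)·(1/10) = 1/60.
If it is in either of envelopes 2 and 5 (prior 1/6 each): the presenter has 4 equally likely choices, so probability 1/4; weight (1/6)·(1/4) = 1/24 each.
If it is in any of envelopes 3, 4, and 6 (prior 1/6 each): that envelope was opened and seen not to hold the prize — ruled out; weight (1/6)·0 = 0 each.
The weights sum to 1/10.
So P(the cheque in envelope 5 | the presenter opened envelope 3, envelope 4, and envelope 6) = (1/24) / (1/10) = 5/12.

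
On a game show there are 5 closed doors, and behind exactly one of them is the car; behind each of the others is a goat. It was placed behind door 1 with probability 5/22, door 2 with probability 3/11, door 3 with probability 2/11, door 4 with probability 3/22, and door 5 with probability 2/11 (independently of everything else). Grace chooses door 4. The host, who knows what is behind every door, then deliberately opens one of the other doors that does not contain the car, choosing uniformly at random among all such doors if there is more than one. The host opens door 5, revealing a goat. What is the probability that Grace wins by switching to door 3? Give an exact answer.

16/69

Condition on the true location of the car.
If it is behind door 1 (prior 5/22): the host has 3 equally likely choices, so probability 1/3; weight (5/22)·(1/3) = 5/66.
If it is behind door 2 (prior 3/11): the host has 3 equally likely choices, so probability 1/3; weight (3/11)·(1/3) = 1/11.
If it is behind door 3 (prior 2/11): the host has 3 equally likely choices, so probability 1/3; weight (2/11)·(1/3) = 2/33.
If it is behind door 4 (prior 3/22): the host has 4 equally likely choices, so probability 1/4; weight (3/22)·(1/4) = 3/88.
If it is behind door 5 (prior 2/11): the host opened door 5, so this case is ruled out; weight (2/11)·0 = 0.
The weights sum to 23/88.
So P(the car behind door 3 | the host opened door 5) = (2/33) / (23/88) = 16/69.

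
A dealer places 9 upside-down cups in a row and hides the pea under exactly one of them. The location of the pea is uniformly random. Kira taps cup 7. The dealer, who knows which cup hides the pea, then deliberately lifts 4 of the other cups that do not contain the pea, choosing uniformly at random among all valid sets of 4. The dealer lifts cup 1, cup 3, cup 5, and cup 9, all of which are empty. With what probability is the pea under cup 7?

1/9

Consider each possible location of the pea in turn.
If it is under any of cups 1, 3, 5, and 9 (prior 1/9 each): that cup was opened and seen not to hold the prize — ruled out; weight (1/9)·0 = 0 each.
If it is under any of cups 2, 4, 6, and 8 (prior 1/9 each): the dealer has 35 equally likely choices, so probability 1/35; weight (1/9)·(1/35) = 1/315 each.
If it is under cup 7 (prior 1/9): the dealer has 70 equally likely choices, so probability 1/70; weight (1/9)·(1/70) = 1/630.
The weights sum to 1/70.
So P(the pea under cup 7 | the dealer opened cup 1, cup 3, cup 5, and cup 9) = (1/630) / (1/70) = 1/9.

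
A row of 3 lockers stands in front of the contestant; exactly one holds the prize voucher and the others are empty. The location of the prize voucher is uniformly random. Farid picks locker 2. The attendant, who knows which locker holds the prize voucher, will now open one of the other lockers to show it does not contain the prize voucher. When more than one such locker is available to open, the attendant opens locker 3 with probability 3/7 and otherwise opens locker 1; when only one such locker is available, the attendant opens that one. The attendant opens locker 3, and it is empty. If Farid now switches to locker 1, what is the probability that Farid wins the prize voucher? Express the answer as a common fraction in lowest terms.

7/10

Condition on the true location of the prize voucher.
If it is in locker 1 (prior 1/3): only locker 3 is available, probability 1; weight (1/3)·1 = 1/3.
If it is in locker 2 (prior 1/3): locker 3 is available, opened with probability 3/7; weight (1/3)·(3/7) = 1/7.
If it is in locker 3 (prior 1/3): the attendant opened locker 3, so this case is ruled out; weight (1/3)·0 = 0.
The weights sum to 10/21.
So P(the prize voucher in locker 1 | the attendant opened locker 3) = (1/3) / (10/21) = 7/10.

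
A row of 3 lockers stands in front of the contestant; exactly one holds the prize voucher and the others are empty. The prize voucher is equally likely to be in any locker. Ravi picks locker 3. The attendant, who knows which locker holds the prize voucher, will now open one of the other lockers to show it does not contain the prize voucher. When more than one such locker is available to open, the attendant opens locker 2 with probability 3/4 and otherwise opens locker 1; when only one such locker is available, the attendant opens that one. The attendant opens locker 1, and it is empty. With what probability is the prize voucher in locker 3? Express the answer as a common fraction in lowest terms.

Condition on the true location of the prize voucher.
If it is in locker 1 (prior 1/3): the attendant opened locker 1, so this case is ruled out; weight (1/3)·0 = 0.
If it is in locker 2 (prior 1/3): only locker 1 is available, probability 1; weight (1/3)·1 = 1/3.
If it is in locker 3 (prior 1/3): locker 2 is available but not opened, probability 1/4; weight (1/3)·(1/4) = 1/12.
The weights sum to 5/12.
So P(the prize voucher in locker 3 | the attendant opened locker 1) = (1/12) / (5/12) = 1/5.

1/5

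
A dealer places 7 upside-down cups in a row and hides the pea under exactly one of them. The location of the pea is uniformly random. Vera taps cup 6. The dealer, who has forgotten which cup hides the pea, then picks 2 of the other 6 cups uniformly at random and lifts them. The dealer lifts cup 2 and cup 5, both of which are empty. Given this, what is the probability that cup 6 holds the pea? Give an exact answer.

Because the dealer chose which cups to lift without knowing where the pea is, the choice is independent of the prize location. Learning that none of the 2 opened cups holds the pea simply rules out those 2 locations and leaves the remaining 5 cups still equally likely by symmetry.
So P(the pea under cup 6) = 1/5.

1/5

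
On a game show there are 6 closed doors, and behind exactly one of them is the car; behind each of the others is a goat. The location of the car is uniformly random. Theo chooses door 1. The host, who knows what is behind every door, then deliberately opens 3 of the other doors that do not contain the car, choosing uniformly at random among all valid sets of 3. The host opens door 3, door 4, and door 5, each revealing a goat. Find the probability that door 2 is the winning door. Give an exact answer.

5/12

Condition on the true location of the car.
If it is behind door 1 (prior 1/6): the host has 10 equally likely choices, so probability 1/10; weight (1/6)·(1/10) = 1/60.
If it is behind either of doors 2 and 6 (prior 1/6 each): the host has 4 equally likely choices, so probability 1/4; weight (1/6)·(1/4) = 1/24 each.
If it is behind any of doors 3, 4, and 5 (prior 1/6 each): that door was opened and seen not to hold the prize — ruled out; weight (1/6)·0 = 0 each.
The weights sum to 1/10.
So P(the car behind door 2 | the host opened door 3, door 4, and door 5) = (1/24) / (1/10) = 5/12.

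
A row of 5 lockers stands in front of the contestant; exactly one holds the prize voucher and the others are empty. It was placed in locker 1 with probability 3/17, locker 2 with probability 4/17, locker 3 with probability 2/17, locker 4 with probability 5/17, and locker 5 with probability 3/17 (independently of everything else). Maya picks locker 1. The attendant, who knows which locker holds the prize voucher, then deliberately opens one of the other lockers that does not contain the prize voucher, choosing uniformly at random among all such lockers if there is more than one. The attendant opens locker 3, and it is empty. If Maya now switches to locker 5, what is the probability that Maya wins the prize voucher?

4/19

Apply Bayes' rule, conditioning on where the prize voucher actually is.
If it is in locker 1 (prior 3/17): the attendant has 4 equally likely choices, so probability 1/4; weight (3/17)·(1/4) = 3/68.
If it is in locker 2 (prior 4/17): the attendant has 3 equally likely choices, so probability 1/3; weight (4/17)·(1/3) = 4/51.
If it is in locker 3 (prior 2/17): the attendant opened locker 3, so this case is ruled out; weight (2/17)·0 = 0.
If it is in locker 4 (prior 5/17): the attendant has 3 equally likely choices, so probability 1/3; weight (5/17)·(1/3) = 5/51.
If it is in locker 5 (prior 3/17): the attendant has 3 equally likely choices, so probability 1/3; weight (3/17)·(1/3) = 1/17.
The weights sum to 19/68.
So P(the prize voucher in locker 5 | the attendant opened locker 3) = (1/17) / (19/68) = 4/19.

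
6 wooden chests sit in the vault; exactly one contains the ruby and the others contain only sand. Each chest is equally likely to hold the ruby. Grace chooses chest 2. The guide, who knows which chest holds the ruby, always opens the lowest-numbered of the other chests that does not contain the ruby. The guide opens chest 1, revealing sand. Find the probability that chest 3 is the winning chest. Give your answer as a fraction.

1/5

Apply Bayes' rule, conditioning on where the ruby actually is.
If it is in chest 1 (prior 1/6): the guide opened chest 1, so this case is ruled out; weight (1/6)·0 = 0.
If it is in any of chests 2, 3, 4, 5, and 6 (prior 1/6 each): chest 1 is the lowest-numbered option available, probability 1; weight (1/6)·1 = 1/6 each.
The weights sum to 5/6.
So P(the ruby in chest 3 | the guide opened chest 1) = (1/6) / (5/6) = 1/5.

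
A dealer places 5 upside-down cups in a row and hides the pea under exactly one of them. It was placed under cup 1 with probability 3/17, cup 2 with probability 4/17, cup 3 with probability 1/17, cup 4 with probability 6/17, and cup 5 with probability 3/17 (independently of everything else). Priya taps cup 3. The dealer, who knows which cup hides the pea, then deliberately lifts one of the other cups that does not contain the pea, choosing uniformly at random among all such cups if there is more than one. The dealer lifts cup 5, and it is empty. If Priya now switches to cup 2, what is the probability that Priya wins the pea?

16/55

Consider each possible location of the pea in turn.
If it is under cup 1 (prior 3/17): the dealer has 3 equally likely choices, so probability 1/3; weight (3/17)·(1/3) = 1/17.
If it is under cup 2 (prior 4/17): the dealer has 3 equally likely choices, so probability 1/3; weight (4/17)·(1/3) = 4/51.
If it is under cup 3 (prior 1/17): the dealer has 4 equally likely choices, so probability 1/4; weight (1/17)·(1/4) = 1/68.
If it is under cup 4 (prior 6/17): the dealer has 3 equally likely choices, so probability 1/3; weight (6/17)·(1/3) = 2/17.
If it is under cup 5 (prior 3/17): the dealer opened cup 5, so this case is ruled out; weight (3/17)·0 = 0.
The weights sum to 55/204.
So P(the pea under cup 2 | the dealer opened cup 5) = (4/51) / (55/204) = 16/55.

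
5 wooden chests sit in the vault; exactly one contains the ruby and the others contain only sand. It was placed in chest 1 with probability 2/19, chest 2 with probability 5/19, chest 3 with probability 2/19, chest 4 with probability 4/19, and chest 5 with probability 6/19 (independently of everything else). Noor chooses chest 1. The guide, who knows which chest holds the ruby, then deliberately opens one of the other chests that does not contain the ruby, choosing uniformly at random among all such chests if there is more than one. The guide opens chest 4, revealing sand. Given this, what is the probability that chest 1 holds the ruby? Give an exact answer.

3/29

Condition on the true location of the ruby.
If it is in chest 1 (prior 2/19): the guide has 4 equally likely choices, so probability 1/4; weight (2/19)·(1/4) = 1/38.
If it is in chest 2 (prior 5/19): the guide has 3 equally likely choices, so probability 1/3; weight (5/19)·(1/3) = 5/57.
If it is in chest 3 (prior 2/19): the guide has 3 equally likely choices, so probability 1/3; weight (2/19)·(1/3) = 2/57.
If it is in chest 4 (prior 4/19): the guide opened chest 4, so this case is ruled out; weight (4/19)·0 = 0.
If it is in chest 5 (prior 6/19): the guide has 3 equally likely choices, so probability 1/3; weight (6/19)·(1/3) = 2/19.
The weights sum to 29/114.
So P(the ruby in chest 1 | the guide opened chest 4) = (1/38) / (29/114) = 3/29.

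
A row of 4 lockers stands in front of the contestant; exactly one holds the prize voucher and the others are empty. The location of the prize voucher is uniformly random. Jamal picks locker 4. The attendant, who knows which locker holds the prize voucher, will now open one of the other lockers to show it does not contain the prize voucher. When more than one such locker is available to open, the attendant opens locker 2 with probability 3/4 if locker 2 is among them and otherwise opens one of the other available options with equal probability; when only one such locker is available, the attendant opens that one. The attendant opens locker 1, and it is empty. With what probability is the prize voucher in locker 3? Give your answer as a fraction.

Apply Bayes' rule, conditioning on where the prize voucher actually is.
If it is in locker 1 (prior 1/4): the attendant opened locker 1, so this case is ruled out; weight (1/4)·0 = 0.
If it is in locker 2 (prior 1/4): locker 2 holds the prize so is unavailable; the attendant chooses uniformly among the 2 others, probability 1/2; weight (1/4)·(1/2) = 1/8.
If it is in locker 3 (prior 1/4): locker 2 is available but not opened, probability 1/4; weight (1/4)·(1/4) = 1/16.
If it is in locker 4 (prior 1/4): locker 2 is available but not opened; locker 1 gets probability (1 − 3/4)/2 = 1/8; weight (1/4)·(1/8) = 1/32.
The weights sum to 7/32.
So P(the prize voucher in locker 3 | the attendant opened locker 1) = (1/16) / (7/32) = 2/7.

2/7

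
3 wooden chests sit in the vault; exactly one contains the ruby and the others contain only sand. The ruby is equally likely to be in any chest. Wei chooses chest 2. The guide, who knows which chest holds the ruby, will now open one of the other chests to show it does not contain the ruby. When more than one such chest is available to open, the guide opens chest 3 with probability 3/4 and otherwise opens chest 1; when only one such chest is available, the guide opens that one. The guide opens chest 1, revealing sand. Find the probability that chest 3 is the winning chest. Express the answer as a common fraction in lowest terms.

Apply Bayes' rule, conditioning on where the ruby actually is.
If it is in chest 1 (prior 1/3): the guide opened chest 1, so this case is ruled out; weight (1/3)·0 = 0.
If it is in chest 2 (prior 1/3): chest 3 is available but not opened, probability 1/4; weight (1/3)·(1/4) = 1/12.
If it is in chest 3 (prior 1/3): only chest 1 is available, probability 1; weight (1/3)·1 = 1/3.
The weights sum to 5/12.
So P(the ruby in chest 3 | the guide opened chest 1) = (1/3) / (5/12) = 4/5.

4/5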